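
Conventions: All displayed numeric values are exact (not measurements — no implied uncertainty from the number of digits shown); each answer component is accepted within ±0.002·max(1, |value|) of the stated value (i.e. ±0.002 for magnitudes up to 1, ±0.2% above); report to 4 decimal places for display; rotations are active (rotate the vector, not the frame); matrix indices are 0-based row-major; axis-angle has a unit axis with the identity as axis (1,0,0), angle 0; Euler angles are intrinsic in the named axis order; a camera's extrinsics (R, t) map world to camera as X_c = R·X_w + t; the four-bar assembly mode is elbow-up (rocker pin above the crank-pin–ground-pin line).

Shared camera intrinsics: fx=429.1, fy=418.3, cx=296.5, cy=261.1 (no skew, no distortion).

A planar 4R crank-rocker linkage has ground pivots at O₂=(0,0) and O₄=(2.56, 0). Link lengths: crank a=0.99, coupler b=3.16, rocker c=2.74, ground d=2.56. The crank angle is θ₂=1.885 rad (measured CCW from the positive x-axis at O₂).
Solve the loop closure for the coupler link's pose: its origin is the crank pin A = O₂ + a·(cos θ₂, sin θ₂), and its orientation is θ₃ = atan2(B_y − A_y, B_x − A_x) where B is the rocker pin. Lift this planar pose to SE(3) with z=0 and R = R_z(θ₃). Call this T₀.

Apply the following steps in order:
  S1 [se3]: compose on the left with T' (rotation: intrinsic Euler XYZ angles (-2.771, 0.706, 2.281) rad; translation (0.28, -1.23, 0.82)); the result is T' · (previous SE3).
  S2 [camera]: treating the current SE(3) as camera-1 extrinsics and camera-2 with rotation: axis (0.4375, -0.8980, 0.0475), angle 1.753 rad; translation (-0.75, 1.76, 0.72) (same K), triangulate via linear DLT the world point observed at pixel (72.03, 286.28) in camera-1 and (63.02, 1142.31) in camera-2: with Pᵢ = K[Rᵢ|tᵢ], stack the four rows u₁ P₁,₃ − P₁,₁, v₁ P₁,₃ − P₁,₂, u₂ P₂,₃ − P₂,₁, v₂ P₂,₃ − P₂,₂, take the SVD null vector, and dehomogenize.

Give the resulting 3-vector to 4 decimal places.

source (fourbar_fk): coupler pose = R=[0.8249 -0.5652 0.0000; 0.5652 0.8249 0.0000; 0.0000 0.0000 1.0000], t=(-0.3060, 0.9415, 0.0000)
after S1 (compose_se3): R=[-0.7354 -0.1955 0.6488; -0.0124 0.9612 0.2756; -0.6775 0.1946 -0.7093], t=(-0.1114, -0.3207, 0.8153)
after S2 (triangulate): (0.1192, 0.5474, -0.4818)

result = (0.1192, 0.5474, -0.4818)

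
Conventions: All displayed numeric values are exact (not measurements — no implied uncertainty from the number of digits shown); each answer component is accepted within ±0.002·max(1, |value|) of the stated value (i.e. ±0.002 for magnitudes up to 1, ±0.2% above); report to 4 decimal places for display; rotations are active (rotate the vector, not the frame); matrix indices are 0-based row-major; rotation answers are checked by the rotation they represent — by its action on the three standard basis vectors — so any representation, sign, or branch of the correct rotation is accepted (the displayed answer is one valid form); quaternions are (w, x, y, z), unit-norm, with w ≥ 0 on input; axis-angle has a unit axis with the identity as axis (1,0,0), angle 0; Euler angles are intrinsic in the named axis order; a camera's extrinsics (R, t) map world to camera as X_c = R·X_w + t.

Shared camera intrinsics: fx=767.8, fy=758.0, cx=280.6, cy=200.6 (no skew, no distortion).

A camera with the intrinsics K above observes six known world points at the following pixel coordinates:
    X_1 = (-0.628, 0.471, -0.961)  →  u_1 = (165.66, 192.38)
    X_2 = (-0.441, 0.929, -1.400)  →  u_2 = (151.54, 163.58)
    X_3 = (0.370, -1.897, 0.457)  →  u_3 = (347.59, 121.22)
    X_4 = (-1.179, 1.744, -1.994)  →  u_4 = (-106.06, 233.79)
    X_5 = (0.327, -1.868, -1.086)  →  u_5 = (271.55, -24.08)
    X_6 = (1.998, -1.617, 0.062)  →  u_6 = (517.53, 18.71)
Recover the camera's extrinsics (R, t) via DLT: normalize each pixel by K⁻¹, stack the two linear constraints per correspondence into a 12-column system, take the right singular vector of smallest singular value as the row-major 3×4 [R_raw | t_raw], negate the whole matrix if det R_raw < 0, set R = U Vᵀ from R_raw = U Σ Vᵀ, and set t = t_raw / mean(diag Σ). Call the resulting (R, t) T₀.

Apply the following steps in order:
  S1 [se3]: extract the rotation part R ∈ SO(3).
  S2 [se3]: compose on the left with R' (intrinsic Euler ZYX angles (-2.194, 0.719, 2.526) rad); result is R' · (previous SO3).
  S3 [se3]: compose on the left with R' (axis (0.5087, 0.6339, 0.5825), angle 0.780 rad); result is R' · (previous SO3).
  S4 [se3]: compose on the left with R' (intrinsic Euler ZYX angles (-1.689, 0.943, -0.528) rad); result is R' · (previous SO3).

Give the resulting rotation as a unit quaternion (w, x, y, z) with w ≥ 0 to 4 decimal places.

source (pnp_recover): camera pose = R=[0.9029 0.0923 0.4198; -0.3958 0.5594 0.7283; -0.1676 -0.8237 0.5416], t=(0.2600, 0.1398, 5.2617)
after S1 (rot_of_se3): [0.9029 0.0923 0.4198; -0.3958 0.5594 0.7283; -0.1676 -0.8237 0.5416]
after S2 (compose_so3): [-0.0203 -0.4078 -0.9128; -0.7477 -0.5999 0.2847; -0.6637 0.6883 -0.2928]
after S3 (compose_so3): [-0.1321 0.2352 -0.9629; -0.4620 -0.8741 -0.1501; -0.8770 0.4251 0.2241]
after S4 (compose_so3): [-0.7758 -0.6305 0.0244; 0.5980 -0.7224 0.3472; -0.2013 0.2840 0.9375]

rotation (quat) = (0.3314, -0.0477, 0.1703, 0.9268)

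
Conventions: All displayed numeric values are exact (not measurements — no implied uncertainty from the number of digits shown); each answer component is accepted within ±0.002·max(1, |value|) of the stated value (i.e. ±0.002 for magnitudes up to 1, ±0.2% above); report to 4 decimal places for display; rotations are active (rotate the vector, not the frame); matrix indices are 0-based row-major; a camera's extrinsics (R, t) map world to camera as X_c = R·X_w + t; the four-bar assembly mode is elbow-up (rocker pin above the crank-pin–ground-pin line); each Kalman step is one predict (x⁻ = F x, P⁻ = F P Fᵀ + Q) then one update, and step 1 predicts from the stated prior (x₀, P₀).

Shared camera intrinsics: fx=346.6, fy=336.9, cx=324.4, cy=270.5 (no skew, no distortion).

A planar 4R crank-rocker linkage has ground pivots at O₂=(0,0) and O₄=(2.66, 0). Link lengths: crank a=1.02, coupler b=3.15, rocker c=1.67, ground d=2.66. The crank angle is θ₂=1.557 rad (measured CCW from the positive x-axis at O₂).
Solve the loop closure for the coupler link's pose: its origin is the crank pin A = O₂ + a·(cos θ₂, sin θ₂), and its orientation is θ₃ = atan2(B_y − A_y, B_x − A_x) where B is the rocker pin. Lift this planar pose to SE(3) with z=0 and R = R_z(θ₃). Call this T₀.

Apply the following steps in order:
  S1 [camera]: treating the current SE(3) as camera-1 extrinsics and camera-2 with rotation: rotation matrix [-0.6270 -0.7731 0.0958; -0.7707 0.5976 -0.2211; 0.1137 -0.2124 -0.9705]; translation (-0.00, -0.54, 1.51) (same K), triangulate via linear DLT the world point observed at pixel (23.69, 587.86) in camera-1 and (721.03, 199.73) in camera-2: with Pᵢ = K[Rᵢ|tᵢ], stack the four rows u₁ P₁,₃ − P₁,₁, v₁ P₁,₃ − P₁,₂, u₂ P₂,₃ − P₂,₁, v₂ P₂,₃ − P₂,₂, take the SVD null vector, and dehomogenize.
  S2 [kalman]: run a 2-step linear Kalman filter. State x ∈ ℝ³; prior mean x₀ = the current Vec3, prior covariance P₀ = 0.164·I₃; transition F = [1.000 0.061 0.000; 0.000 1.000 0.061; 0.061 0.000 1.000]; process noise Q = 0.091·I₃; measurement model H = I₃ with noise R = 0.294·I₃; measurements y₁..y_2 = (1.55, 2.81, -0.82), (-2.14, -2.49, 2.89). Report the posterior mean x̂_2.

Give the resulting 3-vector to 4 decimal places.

source (fourbar_fk): coupler pose = R=[0.9824 -0.1869 0.0000; 0.1869 0.9824 0.0000; 0.0000 0.0000 1.0000], t=(0.0141, 1.0199, 0.0000)
after S1 (triangulate): (-0.8224, -0.0055, 0.9138)
after S2 (kf_track): (-0.7383, -0.3260, 1.2698)

result = (-0.7383, -0.3260, 1.2698)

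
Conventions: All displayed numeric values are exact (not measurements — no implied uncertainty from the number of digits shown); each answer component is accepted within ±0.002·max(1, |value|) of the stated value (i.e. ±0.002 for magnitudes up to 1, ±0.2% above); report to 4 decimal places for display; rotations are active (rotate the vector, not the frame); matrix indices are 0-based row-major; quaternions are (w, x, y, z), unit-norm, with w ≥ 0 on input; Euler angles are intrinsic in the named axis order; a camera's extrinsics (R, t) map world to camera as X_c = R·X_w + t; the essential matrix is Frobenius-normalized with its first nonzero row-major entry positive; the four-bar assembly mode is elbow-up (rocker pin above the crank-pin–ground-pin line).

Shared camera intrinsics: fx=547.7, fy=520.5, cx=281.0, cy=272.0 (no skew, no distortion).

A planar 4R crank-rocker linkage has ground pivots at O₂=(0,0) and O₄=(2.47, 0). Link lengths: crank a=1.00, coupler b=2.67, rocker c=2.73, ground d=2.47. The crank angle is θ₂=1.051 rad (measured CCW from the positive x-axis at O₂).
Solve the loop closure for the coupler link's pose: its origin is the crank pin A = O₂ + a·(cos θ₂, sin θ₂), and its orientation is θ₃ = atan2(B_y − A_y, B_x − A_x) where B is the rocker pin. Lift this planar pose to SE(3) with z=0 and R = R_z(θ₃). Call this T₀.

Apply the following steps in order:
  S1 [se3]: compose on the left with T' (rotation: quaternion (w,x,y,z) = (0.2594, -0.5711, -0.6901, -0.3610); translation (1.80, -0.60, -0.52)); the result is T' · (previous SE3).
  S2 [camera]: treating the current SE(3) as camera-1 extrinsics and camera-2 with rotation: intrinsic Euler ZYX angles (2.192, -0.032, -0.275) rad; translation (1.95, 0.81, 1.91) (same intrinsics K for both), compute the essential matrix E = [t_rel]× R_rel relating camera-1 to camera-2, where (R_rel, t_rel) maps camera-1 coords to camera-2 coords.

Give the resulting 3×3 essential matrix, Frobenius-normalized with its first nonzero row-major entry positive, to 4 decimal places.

source (fourbar_fk): coupler pose = R=[0.7169 -0.6972 0.0000; 0.6972 0.7169 0.0000; 0.0000 0.0000 1.0000], t=(0.4967, 0.8679, 0.0000)
after S1 (compose_se3): R=[0.5273 0.8479 0.0543; 0.4915 -0.3566 0.7945; 0.6931 -0.3923 -0.6048], t=(2.5408, -0.2260, 0.0379)
after S2 (essential): [0.0047 0.0356 0.3698; 0.2435 0.5849 -0.2825; -0.1048 -0.2943 -0.5321]

matrix = [0.0047 0.0356 0.3698; 0.2435 0.5849 -0.2825; -0.1048 -0.2943 -0.5321]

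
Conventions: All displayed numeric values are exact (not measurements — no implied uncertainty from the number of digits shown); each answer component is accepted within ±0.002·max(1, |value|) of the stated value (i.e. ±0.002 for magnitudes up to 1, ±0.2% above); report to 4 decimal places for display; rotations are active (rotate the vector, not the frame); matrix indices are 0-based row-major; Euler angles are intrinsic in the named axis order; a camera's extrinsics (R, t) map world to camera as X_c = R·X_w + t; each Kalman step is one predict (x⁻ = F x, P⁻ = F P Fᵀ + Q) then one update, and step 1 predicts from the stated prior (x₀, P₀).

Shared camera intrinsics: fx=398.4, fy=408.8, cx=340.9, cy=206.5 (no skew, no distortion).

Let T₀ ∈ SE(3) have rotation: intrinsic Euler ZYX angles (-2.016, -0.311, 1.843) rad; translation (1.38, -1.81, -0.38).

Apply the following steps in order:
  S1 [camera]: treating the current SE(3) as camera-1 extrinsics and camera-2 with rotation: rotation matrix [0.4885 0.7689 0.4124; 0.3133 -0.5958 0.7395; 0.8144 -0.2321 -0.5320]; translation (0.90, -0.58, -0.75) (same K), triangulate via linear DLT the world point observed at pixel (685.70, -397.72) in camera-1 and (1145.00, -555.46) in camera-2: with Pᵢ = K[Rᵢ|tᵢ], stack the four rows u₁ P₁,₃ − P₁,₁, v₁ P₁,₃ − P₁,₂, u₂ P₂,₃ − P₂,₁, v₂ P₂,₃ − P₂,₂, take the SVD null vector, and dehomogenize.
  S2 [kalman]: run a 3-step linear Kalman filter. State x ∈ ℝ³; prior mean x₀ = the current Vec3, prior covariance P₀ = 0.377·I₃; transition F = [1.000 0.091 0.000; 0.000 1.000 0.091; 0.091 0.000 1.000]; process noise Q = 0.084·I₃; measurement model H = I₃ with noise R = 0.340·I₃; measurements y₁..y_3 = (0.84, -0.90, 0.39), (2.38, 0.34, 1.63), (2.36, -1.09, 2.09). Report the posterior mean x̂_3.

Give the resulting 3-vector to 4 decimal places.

after S1 (triangulate): (1.8403, 1.7603, -1.6594)
after S2 (kf_track): (2.0765, -0.2103, 1.2759)

result = (2.0765, -0.2103, 1.2759)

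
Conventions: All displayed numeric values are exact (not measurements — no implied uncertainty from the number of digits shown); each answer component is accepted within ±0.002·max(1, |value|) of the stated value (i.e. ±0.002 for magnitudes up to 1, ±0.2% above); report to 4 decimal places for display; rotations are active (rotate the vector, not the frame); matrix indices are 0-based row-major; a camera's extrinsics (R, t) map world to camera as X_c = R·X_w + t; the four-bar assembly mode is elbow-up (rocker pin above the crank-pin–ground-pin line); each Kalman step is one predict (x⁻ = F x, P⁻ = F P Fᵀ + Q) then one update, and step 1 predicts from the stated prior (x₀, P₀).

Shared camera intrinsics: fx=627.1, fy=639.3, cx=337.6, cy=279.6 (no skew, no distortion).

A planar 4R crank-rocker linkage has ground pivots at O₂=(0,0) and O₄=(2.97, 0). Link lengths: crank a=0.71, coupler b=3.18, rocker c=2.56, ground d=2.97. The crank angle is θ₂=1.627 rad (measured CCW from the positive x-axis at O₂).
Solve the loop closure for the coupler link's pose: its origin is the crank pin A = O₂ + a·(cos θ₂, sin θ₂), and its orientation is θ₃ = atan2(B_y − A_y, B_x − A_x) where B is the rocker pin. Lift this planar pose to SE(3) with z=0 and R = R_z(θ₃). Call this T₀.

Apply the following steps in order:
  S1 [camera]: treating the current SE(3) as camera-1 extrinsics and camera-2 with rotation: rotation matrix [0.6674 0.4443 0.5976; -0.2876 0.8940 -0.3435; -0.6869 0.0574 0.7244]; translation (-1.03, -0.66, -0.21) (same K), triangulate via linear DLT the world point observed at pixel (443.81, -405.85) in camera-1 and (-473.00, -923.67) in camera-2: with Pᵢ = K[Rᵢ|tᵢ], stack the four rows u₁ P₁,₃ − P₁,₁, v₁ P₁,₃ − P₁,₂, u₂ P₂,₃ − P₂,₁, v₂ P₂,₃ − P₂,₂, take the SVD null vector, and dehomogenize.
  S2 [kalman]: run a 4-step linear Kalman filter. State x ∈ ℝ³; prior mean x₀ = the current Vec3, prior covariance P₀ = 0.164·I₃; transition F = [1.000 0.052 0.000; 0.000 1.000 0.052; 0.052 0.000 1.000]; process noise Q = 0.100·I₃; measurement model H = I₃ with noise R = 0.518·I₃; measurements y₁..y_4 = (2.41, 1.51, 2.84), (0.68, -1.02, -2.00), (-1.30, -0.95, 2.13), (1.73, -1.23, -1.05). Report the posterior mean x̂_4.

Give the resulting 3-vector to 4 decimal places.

source (fourbar_fk): coupler pose = R=[0.8202 -0.5721 0.0000; 0.5721 0.8202 0.0000; 0.0000 0.0000 1.0000], t=(-0.0399, 0.7089, 0.0000)
after S1 (triangulate): (-1.0150, -1.9253, 1.3532)
after S2 (kf_track): (0.3493, -0.9251, 0.3389)

result = (0.3493, -0.9251, 0.3389)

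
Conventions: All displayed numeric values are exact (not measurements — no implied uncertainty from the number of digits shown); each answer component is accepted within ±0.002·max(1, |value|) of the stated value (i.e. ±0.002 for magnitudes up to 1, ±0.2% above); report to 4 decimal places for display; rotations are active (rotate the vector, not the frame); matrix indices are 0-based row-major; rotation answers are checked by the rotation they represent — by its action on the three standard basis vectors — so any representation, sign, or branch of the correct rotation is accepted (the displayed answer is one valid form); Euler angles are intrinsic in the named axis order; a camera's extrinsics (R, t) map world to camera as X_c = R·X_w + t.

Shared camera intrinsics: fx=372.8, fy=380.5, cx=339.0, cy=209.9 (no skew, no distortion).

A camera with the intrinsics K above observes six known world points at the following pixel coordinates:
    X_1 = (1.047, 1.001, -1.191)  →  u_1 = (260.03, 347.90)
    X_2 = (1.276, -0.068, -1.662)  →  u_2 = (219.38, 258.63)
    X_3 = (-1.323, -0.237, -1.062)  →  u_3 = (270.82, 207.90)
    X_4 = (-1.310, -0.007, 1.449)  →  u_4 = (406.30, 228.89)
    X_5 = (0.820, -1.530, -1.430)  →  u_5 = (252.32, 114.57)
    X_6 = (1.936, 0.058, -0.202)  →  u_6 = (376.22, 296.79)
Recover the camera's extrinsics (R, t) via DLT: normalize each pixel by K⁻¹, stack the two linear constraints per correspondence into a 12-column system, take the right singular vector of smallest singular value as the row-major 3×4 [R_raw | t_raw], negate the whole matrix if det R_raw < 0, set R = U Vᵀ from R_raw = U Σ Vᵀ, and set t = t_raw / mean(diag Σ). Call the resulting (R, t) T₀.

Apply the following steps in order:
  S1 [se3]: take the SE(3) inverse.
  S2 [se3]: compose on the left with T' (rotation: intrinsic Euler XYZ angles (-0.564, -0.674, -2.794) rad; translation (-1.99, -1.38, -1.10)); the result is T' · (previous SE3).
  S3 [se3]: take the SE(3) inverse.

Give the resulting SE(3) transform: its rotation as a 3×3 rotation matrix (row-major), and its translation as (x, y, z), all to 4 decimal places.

source (pnp_recover): camera pose = R=[0.2156 -0.0918 0.9722; 0.1477 0.9872 0.0605; -0.9652 0.1305 0.2264], t=(0.1299, 0.4600, 5.3700)
after S1 (invert_se3): R=[0.2156 0.1477 -0.9652; -0.0918 0.9872 0.1305; 0.9722 0.0605 0.2264], t=(5.0874, -1.1432, -1.3699)
after S2 (compose_se3): R=[-0.7896 0.1165 0.6025; 0.3389 -0.7358 0.5863; 0.5116 0.6671 0.5415], t=(-5.1765, -4.2341, -4.3811)
after S3 (invert_se3): R=[-0.7896 0.3389 0.5116; 0.1165 -0.7358 0.6671; 0.6025 0.5863 0.5415], t=(-0.4108, 0.4103, 7.9737)

rotation (matrix) = ((-0.7896, 0.3389, 0.5116), (0.1165, -0.7358, 0.6671), (0.6025, 0.5863, 0.5415)), translation = (-0.4108, 0.4103, 7.9737)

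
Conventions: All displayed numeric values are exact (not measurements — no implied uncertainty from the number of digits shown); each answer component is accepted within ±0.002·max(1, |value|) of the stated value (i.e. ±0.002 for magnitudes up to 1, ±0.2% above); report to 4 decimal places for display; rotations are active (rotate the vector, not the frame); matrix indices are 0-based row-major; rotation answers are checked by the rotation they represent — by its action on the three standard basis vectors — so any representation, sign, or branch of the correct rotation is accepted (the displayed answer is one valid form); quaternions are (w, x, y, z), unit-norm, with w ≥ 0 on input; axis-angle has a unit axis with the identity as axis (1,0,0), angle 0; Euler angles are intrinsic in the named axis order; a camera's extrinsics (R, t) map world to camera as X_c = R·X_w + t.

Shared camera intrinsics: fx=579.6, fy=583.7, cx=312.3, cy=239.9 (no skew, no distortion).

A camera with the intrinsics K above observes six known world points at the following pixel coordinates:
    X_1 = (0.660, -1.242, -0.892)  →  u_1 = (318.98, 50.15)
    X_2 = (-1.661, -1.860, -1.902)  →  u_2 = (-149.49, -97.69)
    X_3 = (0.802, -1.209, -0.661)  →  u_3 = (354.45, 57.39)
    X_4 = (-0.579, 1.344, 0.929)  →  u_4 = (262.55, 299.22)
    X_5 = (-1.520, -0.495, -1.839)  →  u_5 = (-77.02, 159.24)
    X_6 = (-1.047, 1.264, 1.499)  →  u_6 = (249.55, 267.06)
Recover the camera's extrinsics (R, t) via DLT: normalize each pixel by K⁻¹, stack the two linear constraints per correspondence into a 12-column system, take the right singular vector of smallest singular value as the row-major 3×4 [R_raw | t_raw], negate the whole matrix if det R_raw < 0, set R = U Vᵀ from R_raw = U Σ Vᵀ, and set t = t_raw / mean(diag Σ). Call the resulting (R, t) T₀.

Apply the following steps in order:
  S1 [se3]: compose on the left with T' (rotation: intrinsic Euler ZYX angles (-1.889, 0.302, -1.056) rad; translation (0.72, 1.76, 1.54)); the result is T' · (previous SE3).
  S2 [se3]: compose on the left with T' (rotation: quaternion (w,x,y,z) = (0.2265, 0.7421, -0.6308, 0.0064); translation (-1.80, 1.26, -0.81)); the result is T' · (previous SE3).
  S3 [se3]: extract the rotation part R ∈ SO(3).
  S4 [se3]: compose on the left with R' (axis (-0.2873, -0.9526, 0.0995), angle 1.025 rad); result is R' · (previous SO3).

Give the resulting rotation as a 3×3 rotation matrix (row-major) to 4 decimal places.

rotation (matrix) = ((0.2914, -0.4905, 0.8213), (0.8465, -0.2676, -0.4602), (0.4455, 0.8293, 0.3373))

source (pnp_recover): camera pose = R=[0.9222 -0.0501 0.3835; 0.1678 0.9452 -0.2800; -0.3485 0.3226 0.8801], t=(-0.2900, -0.2802, 4.7806)
after S1 (compose_se3): R=[-0.4555 0.7854 0.4190; -0.6775 -0.0005 -0.7355; -0.5775 -0.6189 0.5323], t=(4.3861, 0.0305, 4.1063)
after S2 (compose_se3): R=[0.7029 0.3317 0.6292; 0.6928 -0.5200 -0.4997; 0.1614 0.7871 -0.5953], t=(-2.0680, -4.2505, -3.1896)
after S3 (rot_of_se3): [0.7029 0.3317 0.6292; 0.6928 -0.5200 -0.4997; 0.1614 0.7871 -0.5953]
after S4 (compose_so3): [0.2914 -0.4905 0.8213; 0.8465 -0.2676 -0.4602; 0.4455 0.8293 0.3373]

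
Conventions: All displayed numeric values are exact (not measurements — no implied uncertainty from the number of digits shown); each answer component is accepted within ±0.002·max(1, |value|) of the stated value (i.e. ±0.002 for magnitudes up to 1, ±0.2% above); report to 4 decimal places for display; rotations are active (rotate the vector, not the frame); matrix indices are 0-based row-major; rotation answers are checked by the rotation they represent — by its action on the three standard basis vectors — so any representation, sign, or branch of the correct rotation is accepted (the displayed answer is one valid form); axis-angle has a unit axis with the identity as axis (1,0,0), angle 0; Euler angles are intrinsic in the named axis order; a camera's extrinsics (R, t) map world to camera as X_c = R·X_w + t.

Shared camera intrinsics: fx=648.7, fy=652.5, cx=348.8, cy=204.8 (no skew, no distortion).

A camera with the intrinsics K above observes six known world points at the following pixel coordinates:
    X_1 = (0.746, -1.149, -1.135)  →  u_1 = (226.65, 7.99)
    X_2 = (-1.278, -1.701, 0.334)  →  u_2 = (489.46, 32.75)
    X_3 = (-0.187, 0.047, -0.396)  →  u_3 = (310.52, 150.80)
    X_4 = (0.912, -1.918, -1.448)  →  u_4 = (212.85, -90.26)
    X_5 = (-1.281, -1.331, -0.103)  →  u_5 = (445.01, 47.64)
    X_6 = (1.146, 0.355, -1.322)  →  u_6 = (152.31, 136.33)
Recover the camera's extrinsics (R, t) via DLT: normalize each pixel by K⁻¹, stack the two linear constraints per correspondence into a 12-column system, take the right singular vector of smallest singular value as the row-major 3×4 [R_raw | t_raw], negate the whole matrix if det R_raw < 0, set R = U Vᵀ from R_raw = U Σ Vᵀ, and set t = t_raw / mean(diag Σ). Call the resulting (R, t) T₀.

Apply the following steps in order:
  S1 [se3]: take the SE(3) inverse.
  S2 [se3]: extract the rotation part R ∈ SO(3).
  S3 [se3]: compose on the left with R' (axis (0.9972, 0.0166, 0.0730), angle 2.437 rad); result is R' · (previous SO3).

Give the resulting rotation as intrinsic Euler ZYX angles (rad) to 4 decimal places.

rotation (euler_zyx) = (-2.8485, 0.8304, 0.1424)

source (pnp_recover): camera pose = R=[-0.7411 -0.3183 0.5912; 0.1203 0.8033 0.5833; -0.6606 0.5034 -0.5570], t=(-0.3000, -0.3598, 6.5877)
after S1 (invert_se3): R=[-0.7411 0.1203 -0.6606; -0.3183 0.8033 0.5034; 0.5912 0.5833 -0.5570], t=(4.1726, -3.1229, 4.0564)
after S2 (rot_of_se3): [-0.7411 0.1203 -0.6606; -0.3183 0.8033 0.5034; 0.5912 0.5833 -0.5570]
after S3 (compose_so3): [-0.6458 0.1857 -0.7406; -0.1949 -0.9779 -0.0753; -0.7382 0.0957 0.6677]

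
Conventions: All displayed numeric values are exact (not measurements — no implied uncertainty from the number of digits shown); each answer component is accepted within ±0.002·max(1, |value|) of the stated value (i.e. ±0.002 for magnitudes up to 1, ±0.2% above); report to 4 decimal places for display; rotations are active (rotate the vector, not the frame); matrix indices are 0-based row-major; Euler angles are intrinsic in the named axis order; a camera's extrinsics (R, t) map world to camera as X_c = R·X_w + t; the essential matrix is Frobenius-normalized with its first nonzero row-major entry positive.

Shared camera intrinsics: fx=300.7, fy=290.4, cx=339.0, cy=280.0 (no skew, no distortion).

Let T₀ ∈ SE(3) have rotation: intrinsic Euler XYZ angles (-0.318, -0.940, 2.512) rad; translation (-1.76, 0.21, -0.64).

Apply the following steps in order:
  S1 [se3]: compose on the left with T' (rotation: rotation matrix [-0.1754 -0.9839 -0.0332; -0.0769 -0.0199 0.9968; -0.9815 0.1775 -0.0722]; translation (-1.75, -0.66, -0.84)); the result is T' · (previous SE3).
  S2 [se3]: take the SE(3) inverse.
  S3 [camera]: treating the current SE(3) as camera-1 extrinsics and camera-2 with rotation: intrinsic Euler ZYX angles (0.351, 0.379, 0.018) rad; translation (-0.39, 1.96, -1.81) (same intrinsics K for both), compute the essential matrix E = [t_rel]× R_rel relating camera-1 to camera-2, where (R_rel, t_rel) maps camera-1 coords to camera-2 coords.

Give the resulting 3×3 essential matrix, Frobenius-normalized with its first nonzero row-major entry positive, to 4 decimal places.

matrix = [0.0230 -0.0124 0.3241; 0.3413 -0.2987 0.4743; 0.3949 -0.3712 -0.4121]

after S1 (compose_se3): R=[-0.2392 0.9692 -0.0584; -0.7720 -0.1534 0.6169; 0.5890 0.1926 0.7849], t=(-1.6266, -1.1668, 0.9709)
after S2 (invert_se3): R=[-0.2392 -0.7720 0.5890; 0.9692 -0.1534 0.1926; -0.0584 0.6169 0.7849], t=(-1.8615, 1.2106, -0.1372)
after S3 (essential): [0.0230 -0.0124 0.3241; 0.3413 -0.2987 0.4743; 0.3949 -0.3712 -0.4121]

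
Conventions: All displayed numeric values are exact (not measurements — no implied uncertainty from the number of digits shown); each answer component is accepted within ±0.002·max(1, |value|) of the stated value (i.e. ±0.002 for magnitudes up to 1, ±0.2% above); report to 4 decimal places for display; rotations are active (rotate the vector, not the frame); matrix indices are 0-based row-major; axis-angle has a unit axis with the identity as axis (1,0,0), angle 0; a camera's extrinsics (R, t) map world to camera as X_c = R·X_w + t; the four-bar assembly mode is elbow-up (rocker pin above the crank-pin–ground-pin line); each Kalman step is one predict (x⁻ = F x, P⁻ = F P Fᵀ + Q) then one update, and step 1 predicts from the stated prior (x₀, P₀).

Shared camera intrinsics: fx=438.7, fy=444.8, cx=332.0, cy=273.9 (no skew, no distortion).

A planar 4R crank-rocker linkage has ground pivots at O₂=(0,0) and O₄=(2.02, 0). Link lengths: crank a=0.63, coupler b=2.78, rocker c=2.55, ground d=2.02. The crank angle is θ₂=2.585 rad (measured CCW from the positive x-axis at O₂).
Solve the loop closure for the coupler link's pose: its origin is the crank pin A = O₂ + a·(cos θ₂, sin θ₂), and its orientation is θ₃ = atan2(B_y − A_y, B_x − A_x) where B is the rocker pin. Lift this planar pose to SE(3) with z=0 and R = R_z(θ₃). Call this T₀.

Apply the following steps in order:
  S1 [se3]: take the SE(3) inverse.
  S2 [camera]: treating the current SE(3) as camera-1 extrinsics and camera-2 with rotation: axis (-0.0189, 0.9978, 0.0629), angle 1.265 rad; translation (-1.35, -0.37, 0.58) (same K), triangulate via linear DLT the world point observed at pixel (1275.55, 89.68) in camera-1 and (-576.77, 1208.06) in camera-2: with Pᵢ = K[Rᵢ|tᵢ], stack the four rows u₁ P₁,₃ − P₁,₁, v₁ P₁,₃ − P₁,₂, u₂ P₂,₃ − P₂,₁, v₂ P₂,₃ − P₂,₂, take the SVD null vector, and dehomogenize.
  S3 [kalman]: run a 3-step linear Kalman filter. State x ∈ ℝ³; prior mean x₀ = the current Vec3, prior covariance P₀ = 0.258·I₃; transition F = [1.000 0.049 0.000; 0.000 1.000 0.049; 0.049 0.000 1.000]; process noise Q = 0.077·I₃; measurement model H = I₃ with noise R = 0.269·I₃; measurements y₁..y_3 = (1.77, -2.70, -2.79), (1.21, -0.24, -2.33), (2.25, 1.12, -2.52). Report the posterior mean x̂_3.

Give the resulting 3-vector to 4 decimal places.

source (fourbar_fk): coupler pose = R=[0.6523 -0.7579 0.0000; 0.7579 0.6523 0.0000; 0.0000 0.0000 1.0000], t=(-0.5349, 0.3328, 0.0000)
after S1 (invert_se3): R=[0.6523 0.7579 0.0000; -0.7579 0.6523 -0.0000; 0.0000 0.0000 1.0000], t=(0.0967, -0.6225, 0.0000)
after S2 (triangulate): (0.4290, 1.0963, 0.5614)
after S3 (kf_track): (1.6040, 0.0274, -2.0058)

result = (1.6040, 0.0274, -2.0058)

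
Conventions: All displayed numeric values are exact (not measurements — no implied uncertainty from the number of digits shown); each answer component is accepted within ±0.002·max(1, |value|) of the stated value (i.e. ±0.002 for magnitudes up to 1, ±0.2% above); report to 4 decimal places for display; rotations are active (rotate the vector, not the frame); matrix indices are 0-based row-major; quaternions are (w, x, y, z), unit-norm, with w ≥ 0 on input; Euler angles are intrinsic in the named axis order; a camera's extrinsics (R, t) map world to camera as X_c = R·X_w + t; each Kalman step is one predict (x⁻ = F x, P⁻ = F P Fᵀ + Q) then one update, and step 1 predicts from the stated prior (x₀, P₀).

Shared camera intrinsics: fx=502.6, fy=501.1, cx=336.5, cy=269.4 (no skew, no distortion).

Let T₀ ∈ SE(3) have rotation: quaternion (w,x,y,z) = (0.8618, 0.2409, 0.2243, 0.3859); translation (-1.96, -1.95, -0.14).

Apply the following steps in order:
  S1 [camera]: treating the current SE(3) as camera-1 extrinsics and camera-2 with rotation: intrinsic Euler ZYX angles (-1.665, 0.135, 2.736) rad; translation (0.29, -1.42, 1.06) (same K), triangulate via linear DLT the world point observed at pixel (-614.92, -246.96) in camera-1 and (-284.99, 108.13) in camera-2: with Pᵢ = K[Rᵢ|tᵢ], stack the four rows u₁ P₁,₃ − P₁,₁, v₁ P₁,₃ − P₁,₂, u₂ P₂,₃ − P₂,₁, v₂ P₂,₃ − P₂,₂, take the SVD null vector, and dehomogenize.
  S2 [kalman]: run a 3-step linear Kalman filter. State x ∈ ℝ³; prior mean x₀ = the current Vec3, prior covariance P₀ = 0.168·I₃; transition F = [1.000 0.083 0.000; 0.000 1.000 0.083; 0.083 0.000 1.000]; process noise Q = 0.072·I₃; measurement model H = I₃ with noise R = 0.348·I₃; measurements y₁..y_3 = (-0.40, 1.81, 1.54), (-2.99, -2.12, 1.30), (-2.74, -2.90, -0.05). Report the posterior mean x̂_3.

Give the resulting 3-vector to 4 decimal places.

result = (-2.0007, -0.8433, 0.4167)

after S1 (triangulate): (-0.8500, 1.8399, 0.6759)
after S2 (kf_track): (-2.0007, -0.8433, 0.4167)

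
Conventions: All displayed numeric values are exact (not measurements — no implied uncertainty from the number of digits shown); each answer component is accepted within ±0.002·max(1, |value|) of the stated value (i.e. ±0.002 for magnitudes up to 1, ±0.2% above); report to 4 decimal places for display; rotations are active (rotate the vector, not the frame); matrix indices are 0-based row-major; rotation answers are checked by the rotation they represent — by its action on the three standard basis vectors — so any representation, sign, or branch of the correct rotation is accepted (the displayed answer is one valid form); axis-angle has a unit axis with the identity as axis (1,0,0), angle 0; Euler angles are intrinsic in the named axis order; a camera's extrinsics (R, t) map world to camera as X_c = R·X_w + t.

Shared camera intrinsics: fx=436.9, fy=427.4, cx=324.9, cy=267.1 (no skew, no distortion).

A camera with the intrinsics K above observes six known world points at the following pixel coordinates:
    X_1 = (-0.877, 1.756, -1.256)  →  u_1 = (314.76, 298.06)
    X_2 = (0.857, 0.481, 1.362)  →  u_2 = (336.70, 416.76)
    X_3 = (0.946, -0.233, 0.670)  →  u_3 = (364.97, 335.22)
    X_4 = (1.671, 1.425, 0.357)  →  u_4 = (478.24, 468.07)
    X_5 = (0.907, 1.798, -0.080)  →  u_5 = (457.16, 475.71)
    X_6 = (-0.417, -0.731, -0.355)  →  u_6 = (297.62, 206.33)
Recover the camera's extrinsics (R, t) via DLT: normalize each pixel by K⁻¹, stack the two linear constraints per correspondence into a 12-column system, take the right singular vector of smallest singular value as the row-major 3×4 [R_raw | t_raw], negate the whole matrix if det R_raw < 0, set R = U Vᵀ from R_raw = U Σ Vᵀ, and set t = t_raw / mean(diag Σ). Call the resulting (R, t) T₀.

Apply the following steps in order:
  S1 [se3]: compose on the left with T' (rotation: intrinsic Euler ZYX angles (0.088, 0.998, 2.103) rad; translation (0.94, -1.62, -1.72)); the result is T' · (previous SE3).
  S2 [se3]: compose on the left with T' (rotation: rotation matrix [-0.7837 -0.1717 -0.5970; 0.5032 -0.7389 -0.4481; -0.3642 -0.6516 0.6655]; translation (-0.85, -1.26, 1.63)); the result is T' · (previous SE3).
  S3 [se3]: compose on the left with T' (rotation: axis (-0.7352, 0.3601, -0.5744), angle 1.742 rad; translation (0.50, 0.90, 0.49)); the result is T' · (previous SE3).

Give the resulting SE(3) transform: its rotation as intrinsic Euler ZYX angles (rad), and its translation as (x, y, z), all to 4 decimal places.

source (pnp_recover): camera pose = R=[0.8781 0.0875 -0.4704; 0.3161 0.6319 0.7077; 0.3592 -0.7701 0.5272], t=(-0.0200, 0.2000, 4.3097)
after S1 (compose_se3): R=[0.5909 0.8000 0.1041; -0.4196 0.4149 -0.8073; -0.6891 0.4333 0.5808], t=(-0.4220, -5.5701, -2.7950)
after S2 (compose_se3): R=[0.0204 -0.9569 -0.2897; 0.9161 -0.0982 0.3886; -0.4003 -0.2733 0.8747], t=(2.1056, 3.8959, 3.5530)
after S3 (compose_se3): R=[-0.0958 -0.6994 0.7083; -0.2281 0.7081 0.6683; -0.9689 -0.0975 -0.2274], t=(5.4874, 0.6967, -2.2155)

rotation (euler_zyx) = (-1.9686, 1.3208, -2.7366), translation = (5.4874, 0.6967, -2.2155)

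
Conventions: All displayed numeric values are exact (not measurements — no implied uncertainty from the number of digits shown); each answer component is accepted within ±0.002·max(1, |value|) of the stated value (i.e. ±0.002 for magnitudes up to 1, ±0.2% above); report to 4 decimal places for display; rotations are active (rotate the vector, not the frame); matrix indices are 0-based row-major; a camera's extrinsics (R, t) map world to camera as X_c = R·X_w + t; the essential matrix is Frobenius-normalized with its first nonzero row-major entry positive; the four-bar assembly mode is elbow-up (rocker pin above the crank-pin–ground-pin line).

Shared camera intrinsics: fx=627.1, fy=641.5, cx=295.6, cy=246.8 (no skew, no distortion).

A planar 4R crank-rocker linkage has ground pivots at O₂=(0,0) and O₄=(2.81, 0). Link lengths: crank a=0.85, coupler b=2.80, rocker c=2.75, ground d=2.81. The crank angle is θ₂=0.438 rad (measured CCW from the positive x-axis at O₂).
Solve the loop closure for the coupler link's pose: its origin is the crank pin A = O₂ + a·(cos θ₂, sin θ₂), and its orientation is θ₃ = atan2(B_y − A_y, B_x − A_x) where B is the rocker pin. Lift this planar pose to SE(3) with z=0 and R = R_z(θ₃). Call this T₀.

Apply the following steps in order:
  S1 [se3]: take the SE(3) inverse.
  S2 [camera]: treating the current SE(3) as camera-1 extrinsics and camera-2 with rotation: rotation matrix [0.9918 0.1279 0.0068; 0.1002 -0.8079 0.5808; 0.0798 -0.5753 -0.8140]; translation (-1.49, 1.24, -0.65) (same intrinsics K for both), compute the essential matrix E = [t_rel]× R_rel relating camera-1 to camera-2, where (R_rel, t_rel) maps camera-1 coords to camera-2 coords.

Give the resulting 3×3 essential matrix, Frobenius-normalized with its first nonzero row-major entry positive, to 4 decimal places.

source (fourbar_fk): coupler pose = R=[0.5478 -0.8366 0.0000; 0.8366 0.5478 0.0000; 0.0000 0.0000 1.0000], t=(0.7698, 0.3605, 0.0000)
after S1 (invert_se3): R=[0.5478 0.8366 0.0000; -0.8366 0.5478 -0.0000; 0.0000 0.0000 1.0000], t=(-0.7233, 0.4465, 0.0000)
after S2 (essential): [0.4550 0.3911 0.1798; 0.3933 -0.1663 0.2698; 0.1180 -0.5487 0.1940]

matrix = [0.4550 0.3911 0.1798; 0.3933 -0.1663 0.2698; 0.1180 -0.5487 0.1940]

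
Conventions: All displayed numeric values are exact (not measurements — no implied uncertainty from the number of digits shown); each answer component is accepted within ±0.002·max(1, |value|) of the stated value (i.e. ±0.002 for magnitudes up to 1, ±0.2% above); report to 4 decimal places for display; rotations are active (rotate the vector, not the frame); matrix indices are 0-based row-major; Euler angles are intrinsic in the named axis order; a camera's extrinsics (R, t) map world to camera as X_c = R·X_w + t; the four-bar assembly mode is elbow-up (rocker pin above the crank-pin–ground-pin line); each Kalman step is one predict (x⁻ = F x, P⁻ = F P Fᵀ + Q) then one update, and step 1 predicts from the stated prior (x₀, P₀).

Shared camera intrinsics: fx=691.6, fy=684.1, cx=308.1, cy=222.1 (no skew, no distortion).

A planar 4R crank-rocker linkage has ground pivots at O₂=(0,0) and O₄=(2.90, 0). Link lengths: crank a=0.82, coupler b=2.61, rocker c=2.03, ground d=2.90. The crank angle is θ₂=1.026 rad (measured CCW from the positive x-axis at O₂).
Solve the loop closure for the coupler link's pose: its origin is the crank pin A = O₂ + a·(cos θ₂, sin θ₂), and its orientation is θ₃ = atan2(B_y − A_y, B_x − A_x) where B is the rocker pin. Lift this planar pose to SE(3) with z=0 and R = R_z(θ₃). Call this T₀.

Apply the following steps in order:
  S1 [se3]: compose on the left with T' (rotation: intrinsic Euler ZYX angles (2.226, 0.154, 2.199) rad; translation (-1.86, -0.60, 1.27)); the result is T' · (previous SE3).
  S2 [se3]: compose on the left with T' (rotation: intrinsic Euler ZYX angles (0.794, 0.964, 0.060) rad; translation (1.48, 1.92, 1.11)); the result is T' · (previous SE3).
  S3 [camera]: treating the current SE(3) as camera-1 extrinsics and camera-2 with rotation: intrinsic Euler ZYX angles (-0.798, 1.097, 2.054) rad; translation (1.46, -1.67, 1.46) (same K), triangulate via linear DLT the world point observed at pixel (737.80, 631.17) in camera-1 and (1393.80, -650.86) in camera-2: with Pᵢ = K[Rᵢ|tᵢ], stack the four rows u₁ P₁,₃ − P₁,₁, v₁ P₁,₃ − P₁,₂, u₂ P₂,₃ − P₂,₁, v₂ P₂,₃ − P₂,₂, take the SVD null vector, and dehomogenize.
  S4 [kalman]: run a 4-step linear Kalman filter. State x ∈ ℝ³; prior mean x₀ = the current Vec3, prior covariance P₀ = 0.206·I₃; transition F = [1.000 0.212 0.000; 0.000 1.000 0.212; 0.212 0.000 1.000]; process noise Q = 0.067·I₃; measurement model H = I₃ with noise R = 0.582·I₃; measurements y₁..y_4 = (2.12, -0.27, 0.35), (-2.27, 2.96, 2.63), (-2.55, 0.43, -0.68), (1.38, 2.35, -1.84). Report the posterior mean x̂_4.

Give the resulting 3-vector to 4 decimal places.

result = (0.2414, 1.2759, -0.4861)

source (fourbar_fk): coupler pose = R=[0.8634 -0.5044 0.0000; 0.5044 0.8634 0.0000; 0.0000 0.0000 1.0000], t=(0.4250, 0.7013, 0.0000)
after S1 (compose_se3): R=[-0.3230 0.6408 0.6965; 0.9068 -0.0011 0.4215; 0.2709 0.7677 -0.5807], t=(-1.8421, 0.0531, 1.7655)
after S2 (compose_se3): R=[-0.5761 0.7310 -0.3658; 0.6821 0.6765 0.2778; 0.4505 -0.0894 -0.8883], t=(1.7980, 2.1681, 3.6300)
after S3 (triangulate): (0.3412, 1.2629, -1.3106)
after S4 (kf_track): (0.2414, 1.2759, -0.4861)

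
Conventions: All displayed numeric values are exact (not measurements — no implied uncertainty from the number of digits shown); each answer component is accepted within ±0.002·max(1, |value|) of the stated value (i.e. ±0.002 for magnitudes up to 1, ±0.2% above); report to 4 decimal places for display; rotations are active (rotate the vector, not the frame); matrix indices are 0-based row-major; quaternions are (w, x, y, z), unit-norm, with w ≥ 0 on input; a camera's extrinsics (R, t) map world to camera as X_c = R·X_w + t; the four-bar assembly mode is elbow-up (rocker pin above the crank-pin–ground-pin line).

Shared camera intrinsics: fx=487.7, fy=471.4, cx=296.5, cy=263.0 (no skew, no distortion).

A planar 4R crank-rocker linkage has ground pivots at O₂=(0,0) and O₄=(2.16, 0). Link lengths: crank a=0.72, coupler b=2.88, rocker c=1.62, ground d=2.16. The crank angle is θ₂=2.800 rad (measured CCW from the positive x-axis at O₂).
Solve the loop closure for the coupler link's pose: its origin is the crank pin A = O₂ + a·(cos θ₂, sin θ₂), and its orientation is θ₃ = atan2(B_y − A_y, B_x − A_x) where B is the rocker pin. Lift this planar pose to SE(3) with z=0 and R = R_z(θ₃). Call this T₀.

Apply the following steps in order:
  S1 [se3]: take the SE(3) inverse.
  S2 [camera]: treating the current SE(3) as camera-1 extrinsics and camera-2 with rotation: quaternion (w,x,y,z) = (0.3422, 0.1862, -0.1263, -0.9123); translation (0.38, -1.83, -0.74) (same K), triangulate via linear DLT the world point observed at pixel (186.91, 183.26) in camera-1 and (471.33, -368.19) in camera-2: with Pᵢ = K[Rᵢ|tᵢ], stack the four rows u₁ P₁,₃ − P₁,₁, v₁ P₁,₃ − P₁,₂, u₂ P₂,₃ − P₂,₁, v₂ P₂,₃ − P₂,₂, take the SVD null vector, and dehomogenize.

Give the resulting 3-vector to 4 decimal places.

source (fourbar_fk): coupler pose = R=[0.8830 -0.4693 0.0000; 0.4693 0.8830 0.0000; 0.0000 0.0000 1.0000], t=(-0.6784, 0.2412, 0.0000)
after S1 (invert_se3): R=[0.8830 0.4693 0.0000; -0.4693 0.8830 0.0000; 0.0000 0.0000 1.0000], t=(0.4858, -0.5314, 0.0000)
after S2 (triangulate): (-0.8537, -0.1341, 1.4727)

result = (-0.8537, -0.1341, 1.4727)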